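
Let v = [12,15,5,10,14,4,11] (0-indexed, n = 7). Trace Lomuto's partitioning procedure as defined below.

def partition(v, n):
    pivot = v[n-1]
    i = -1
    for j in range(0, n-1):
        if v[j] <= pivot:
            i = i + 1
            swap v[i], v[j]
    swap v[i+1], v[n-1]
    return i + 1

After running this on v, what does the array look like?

[5,10,4,11,14,12,15]

pivot=11, i=-1
j=0: 12>11, skip
j=1: 15>11, skip
j=2: 5≤11, i=0, swap(0,2) ⇒ [5,15,12,10,14,4,11]
j=3: 10≤11, i=1, swap(1,3) ⇒ [5,10,12,15,14,4,11]
j=4: 14>11, skip
j=5: 4≤11, i=2, swap(2,5) ⇒ [5,10,4,15,14,12,11]
swap(3,6) ⇒ [5,10,4,11,14,12,15]; return 3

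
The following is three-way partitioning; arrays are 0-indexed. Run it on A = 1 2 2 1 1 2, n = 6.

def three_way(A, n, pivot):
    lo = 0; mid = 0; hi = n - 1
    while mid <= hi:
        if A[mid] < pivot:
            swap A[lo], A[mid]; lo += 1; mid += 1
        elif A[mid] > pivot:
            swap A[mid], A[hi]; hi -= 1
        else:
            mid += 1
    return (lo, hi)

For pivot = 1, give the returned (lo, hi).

(0, 2)

pivot = 1; lo=0, mid=0, hi=5
A[mid]=1=1: mid=1
A[mid]=2>1: swap A[1],A[5]; hi=4 → 1 2 2 1 1 2
A[mid]=2>1: swap A[1],A[4]; hi=3 → 1 1 2 1 2 2
A[mid]=1=1: mid=2
A[mid]=2>1: swap A[2],A[3]; hi=2 → 1 1 1 2 2 2
A[mid]=1=1: mid=3
end: lo=0, hi=2; A = 1 1 1 2 2 2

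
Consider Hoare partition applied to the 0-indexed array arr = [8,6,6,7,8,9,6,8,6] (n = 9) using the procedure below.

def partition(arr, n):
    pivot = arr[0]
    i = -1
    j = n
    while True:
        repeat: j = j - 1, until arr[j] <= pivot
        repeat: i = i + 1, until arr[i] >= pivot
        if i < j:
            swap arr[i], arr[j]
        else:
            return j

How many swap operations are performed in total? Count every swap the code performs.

3

pivot = arr[0] = 8; i = -1, j = 9
j→8 (arr[8]=6≤8), i→0 (arr[0]=8≥8); i<j, swap → [6,6,6,7,8,9,6,8,8]
j→7 (arr[7]=8≤8), i→4 (arr[4]=8≥8); i<j, swap → [6,6,6,7,8,9,6,8,8]
j→6 (arr[6]=6≤8), i→5 (arr[5]=9≥8); i<j, swap → [6,6,6,7,8,6,9,8,8]
j→5, i→6; i≥j, return j=5. arr = [6,6,6,7,8,6,9,8,8]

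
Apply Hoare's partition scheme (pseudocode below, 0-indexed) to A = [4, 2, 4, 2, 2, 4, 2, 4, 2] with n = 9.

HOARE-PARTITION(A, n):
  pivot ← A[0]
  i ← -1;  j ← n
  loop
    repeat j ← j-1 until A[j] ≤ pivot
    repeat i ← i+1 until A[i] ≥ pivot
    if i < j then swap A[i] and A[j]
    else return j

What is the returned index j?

5

pivot = A[0] = 4; i = -1, j = 9
j→8 (A[8]=2≤4), i→0 (A[0]=4≥4); i<j, swap → [2, 2, 4, 2, 2, 4, 2, 4, 4]
j→7 (A[7]=4≤4), i→2 (A[2]=4≥4); i<j, swap → [2, 2, 4, 2, 2, 4, 2, 4, 4]
j→6 (A[6]=2≤4), i→5 (A[5]=4≥4); i<j, swap → [2, 2, 4, 2, 2, 2, 4, 4, 4]
j→5, i→6; i≥j, return j=5. A = [2, 2, 4, 2, 2, 2, 4, 4, 4]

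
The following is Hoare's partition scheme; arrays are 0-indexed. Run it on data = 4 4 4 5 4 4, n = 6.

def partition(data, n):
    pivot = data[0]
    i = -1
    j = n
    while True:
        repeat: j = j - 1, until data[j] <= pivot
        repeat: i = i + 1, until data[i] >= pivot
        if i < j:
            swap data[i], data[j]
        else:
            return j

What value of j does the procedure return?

2

pivot = data[0] = 4; i = -1, j = 6
j→5 (data[5]=4≤4), i→0 (data[0]=4≥4); i<j, swap → 4 4 4 5 4 4
j→4 (data[4]=4≤4), i→1 (data[1]=4≥4); i<j, swap → 4 4 4 5 4 4
j→2, i→2; i≥j, return j=2. data = 4 4 4 5 4 4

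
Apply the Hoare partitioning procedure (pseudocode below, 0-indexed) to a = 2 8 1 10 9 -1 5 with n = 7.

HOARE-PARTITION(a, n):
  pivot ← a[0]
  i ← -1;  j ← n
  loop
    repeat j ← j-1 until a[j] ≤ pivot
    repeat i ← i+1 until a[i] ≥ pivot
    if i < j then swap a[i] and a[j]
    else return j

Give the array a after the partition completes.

-1 1 8 10 9 2 5

pivot = a[0] = 2; i = -1, j = 7
j→5 (a[5]=-1≤2), i→0 (a[0]=2≥2); i<j, swap → -1 8 1 10 9 2 5
j→2 (a[2]=1≤2), i→1 (a[1]=8≥2); i<j, swap → -1 1 8 10 9 2 5
j→1, i→2; i≥j, return j=1. a = -1 1 8 10 9 2 5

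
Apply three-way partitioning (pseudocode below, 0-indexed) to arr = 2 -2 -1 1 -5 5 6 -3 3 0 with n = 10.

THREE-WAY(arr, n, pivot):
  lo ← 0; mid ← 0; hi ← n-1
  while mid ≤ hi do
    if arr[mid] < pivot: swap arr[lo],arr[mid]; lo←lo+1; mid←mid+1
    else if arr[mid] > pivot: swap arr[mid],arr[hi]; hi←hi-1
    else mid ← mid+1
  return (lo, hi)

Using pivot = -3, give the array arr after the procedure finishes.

-5 -3 1 -1 5 6 -2 3 0 2

pivot = -3; lo=0, mid=0, hi=9
arr[mid]=2>-3: swap arr[0],arr[9]; hi=8 → 0 -2 -1 1 -5 5 6 -3 3 2
arr[mid]=0>-3: swap arr[0],arr[8]; hi=7 → 3 -2 -1 1 -5 5 6 -3 0 2
arr[mid]=3>-3: swap arr[0],arr[7]; hi=6 → -3 -2 -1 1 -5 5 6 3 0 2
arr[mid]=-3=-3: mid=1
arr[mid]=-2>-3: swap arr[1],arr[6]; hi=5 → -3 6 -1 1 -5 5 -2 3 0 2
arr[mid]=6>-3: swap arr[1],arr[5]; hi=4 → -3 5 -1 1 -5 6 -2 3 0 2
arr[mid]=5>-3: swap arr[1],arr[4]; hi=3 → -3 -5 -1 1 5 6 -2 3 0 2
arr[mid]=-5<-3: swap arr[0],arr[1]; lo=1,mid=2 → -5 -3 -1 1 5 6 -2 3 0 2
arr[mid]=-1>-3: swap arr[2],arr[3]; hi=2 → -5 -3 1 -1 5 6 -2 3 0 2
arr[mid]=1>-3: swap arr[2],arr[2]; hi=1 → -5 -3 1 -1 5 6 -2 3 0 2
end: lo=1, hi=1; arr = -5 -3 1 -1 5 6 -2 3 0 2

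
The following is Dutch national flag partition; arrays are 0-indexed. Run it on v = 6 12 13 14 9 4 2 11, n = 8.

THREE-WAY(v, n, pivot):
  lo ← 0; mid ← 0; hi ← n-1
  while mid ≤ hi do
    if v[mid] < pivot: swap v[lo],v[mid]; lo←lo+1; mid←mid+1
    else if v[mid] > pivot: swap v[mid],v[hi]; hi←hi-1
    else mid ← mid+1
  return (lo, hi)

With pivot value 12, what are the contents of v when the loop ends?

6 11 2 9 4 12 14 13

pivot = 12; lo=0, mid=0, hi=7
v[mid]=6<12: swap v[0],v[0]; lo=1,mid=1 → 6 12 13 14 9 4 2 11
v[mid]=12=12: mid=2
v[mid]=13>12: swap v[2],v[7]; hi=6 → 6 12 11 14 9 4 2 13
v[mid]=11<12: swap v[1],v[2]; lo=2,mid=3 → 6 11 12 14 9 4 2 13
v[mid]=14>12: swap v[3],v[6]; hi=5 → 6 11 12 2 9 4 14 13
v[mid]=2<12: swap v[2],v[3]; lo=3,mid=4 → 6 11 2 12 9 4 14 13
v[mid]=9<12: swap v[3],v[4]; lo=4,mid=5 → 6 11 2 9 12 4 14 13
v[mid]=4<12: swap v[4],v[5]; lo=5,mid=6 → 6 11 2 9 4 12 14 13
end: lo=5, hi=5; v = 6 11 2 9 4 12 14 13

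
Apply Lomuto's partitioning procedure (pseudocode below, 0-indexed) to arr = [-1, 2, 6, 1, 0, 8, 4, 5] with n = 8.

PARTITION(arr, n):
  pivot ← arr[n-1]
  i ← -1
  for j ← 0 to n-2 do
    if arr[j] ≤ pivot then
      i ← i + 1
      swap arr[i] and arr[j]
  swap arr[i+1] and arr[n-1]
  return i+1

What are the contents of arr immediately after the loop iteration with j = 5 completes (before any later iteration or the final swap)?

[-1, 2, 1, 0, 6, 8, 4, 5]

pivot=5, i=-1
j=0: -1≤5, i=0, swap(0,0) ⇒ [-1, 2, 6, 1, 0, 8, 4, 5]
j=1: 2≤5, i=1, swap(1,1) ⇒ [-1, 2, 6, 1, 0, 8, 4, 5]
j=2: 6>5, skip
j=3: 1≤5, i=2, swap(2,3) ⇒ [-1, 2, 1, 6, 0, 8, 4, 5]
j=4: 0≤5, i=3, swap(3,4) ⇒ [-1, 2, 1, 0, 6, 8, 4, 5]
j=5: 8>5, skip
(after j=5) arr = [-1, 2, 1, 0, 6, 8, 4, 5]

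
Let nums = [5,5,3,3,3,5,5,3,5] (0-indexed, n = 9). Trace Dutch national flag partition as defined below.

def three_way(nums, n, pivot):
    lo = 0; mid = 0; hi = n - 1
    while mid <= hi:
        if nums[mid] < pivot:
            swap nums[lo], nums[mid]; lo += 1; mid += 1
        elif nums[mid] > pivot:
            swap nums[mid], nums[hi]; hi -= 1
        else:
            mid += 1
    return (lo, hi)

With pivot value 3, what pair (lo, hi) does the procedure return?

(0, 3)

lo=0 mid=0 hi=8
5>3: swap(0,8), hi=7 ⇒ [5,5,3,3,3,5,5,3,5]
5>3: swap(0,7), hi=6 ⇒ [3,5,3,3,3,5,5,5,5]
3=3: mid=1
5>3: swap(1,6), hi=5 ⇒ [3,5,3,3,3,5,5,5,5]
5>3: swap(1,5), hi=4 ⇒ [3,5,3,3,3,5,5,5,5]
5>3: swap(1,4), hi=3 ⇒ [3,3,3,3,5,5,5,5,5]
3=3: mid=2
3=3: mid=3
3=3: mid=4
done. lo=0 hi=3; nums=[3,3,3,3,5,5,5,5,5]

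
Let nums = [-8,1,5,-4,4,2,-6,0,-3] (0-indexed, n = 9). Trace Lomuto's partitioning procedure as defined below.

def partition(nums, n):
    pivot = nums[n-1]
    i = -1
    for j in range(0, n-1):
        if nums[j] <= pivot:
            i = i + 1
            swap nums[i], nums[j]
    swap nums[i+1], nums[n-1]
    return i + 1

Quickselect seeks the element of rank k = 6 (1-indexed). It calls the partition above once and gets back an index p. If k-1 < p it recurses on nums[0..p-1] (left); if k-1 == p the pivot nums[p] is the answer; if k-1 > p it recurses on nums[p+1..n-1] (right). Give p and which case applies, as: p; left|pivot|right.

pivot=-3, i=-1
j=0: -8≤-3, i=0, swap(0,0) ⇒ [-8,1,5,-4,4,2,-6,0,-3]
j=1: 1>-3, skip
j=2: 5>-3, skip
j=3: -4≤-3, i=1, swap(1,3) ⇒ [-8,-4,5,1,4,2,-6,0,-3]
j=4: 4>-3, skip
j=5: 2>-3, skip
j=6: -6≤-3, i=2, swap(2,6) ⇒ [-8,-4,-6,1,4,2,5,0,-3]
j=7: 0>-3, skip
swap(3,8) ⇒ [-8,-4,-6,-3,4,2,5,0,1]; return 3
p = 3; k-1 = 5 > 3 ⇒ right

3; right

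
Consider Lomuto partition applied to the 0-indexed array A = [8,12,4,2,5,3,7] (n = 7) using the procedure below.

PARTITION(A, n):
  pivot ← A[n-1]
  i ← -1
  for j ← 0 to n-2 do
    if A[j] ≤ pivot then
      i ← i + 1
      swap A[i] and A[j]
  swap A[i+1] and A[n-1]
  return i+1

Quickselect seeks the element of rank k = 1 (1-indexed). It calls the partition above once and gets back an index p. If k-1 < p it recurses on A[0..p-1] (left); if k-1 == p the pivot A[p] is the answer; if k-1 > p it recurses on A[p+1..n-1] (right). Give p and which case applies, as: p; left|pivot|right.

pivot = A[6] = 7; i = -1
j=0: A[0]=8 > 7 → no swap
j=1: A[1]=12 > 7 → no swap
j=2: A[2]=4 ≤ 7 → i=0, swap A[0],A[2] → [4,12,8,2,5,3,7]
j=3: A[3]=2 ≤ 7 → i=1, swap A[1],A[3] → [4,2,8,12,5,3,7]
j=4: A[4]=5 ≤ 7 → i=2, swap A[2],A[4] → [4,2,5,12,8,3,7]
j=5: A[5]=3 ≤ 7 → i=3, swap A[3],A[5] → [4,2,5,3,8,12,7]
final swap A[4],A[6] → [4,2,5,3,7,12,8]; return 4
p = 4; k-1 = 0 < 4 ⇒ left

4; left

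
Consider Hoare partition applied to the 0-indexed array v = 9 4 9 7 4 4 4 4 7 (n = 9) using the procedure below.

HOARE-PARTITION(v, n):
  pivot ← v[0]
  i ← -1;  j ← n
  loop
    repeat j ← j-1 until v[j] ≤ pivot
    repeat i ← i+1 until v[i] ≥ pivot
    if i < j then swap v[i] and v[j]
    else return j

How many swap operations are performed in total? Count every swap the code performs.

pivot = v[0] = 9; i = -1, j = 9
j→8 (v[8]=7≤9), i→0 (v[0]=9≥9); i<j, swap → 7 4 9 7 4 4 4 4 9
j→7 (v[7]=4≤9), i→2 (v[2]=9≥9); i<j, swap → 7 4 4 7 4 4 4 9 9
j→6, i→7; i≥j, return j=6. v = 7 4 4 7 4 4 4 9 9

2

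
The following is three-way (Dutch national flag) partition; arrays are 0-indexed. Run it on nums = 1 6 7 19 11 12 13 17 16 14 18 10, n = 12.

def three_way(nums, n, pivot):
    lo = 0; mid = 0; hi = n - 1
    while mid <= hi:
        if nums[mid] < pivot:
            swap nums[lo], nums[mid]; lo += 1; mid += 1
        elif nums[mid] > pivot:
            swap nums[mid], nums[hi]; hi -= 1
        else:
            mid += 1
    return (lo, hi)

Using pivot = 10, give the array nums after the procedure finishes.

lo=0 mid=0 hi=11
1<10: swap(0,0), lo=1 mid=1 ⇒ 1 6 7 19 11 12 13 17 16 14 18 10
6<10: swap(1,1), lo=2 mid=2 ⇒ 1 6 7 19 11 12 13 17 16 14 18 10
7<10: swap(2,2), lo=3 mid=3 ⇒ 1 6 7 19 11 12 13 17 16 14 18 10
19>10: swap(3,11), hi=10 ⇒ 1 6 7 10 11 12 13 17 16 14 18 19
10=10: mid=4
11>10: swap(4,10), hi=9 ⇒ 1 6 7 10 18 12 13 17 16 14 11 19
18>10: swap(4,9), hi=8 ⇒ 1 6 7 10 14 12 13 17 16 18 11 19
14>10: swap(4,8), hi=7 ⇒ 1 6 7 10 16 12 13 17 14 18 11 19
16>10: swap(4,7), hi=6 ⇒ 1 6 7 10 17 12 13 16 14 18 11 19
17>10: swap(4,6), hi=5 ⇒ 1 6 7 10 13 12 17 16 14 18 11 19
13>10: swap(4,5), hi=4 ⇒ 1 6 7 10 12 13 17 16 14 18 11 19
12>10: swap(4,4), hi=3 ⇒ 1 6 7 10 12 13 17 16 14 18 11 19
done. lo=3 hi=3; nums=1 6 7 10 12 13 17 16 14 18 11 19

1 6 7 10 12 13 17 16 14 18 11 19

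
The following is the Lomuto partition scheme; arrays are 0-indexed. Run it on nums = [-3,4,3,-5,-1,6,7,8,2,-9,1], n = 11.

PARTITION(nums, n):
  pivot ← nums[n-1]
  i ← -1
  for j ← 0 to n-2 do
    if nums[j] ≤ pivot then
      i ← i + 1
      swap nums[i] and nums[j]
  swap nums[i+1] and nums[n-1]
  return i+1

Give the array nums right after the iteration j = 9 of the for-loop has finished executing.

pivot=1, i=-1
j=0: -3≤1, i=0, swap(0,0) ⇒ [-3,4,3,-5,-1,6,7,8,2,-9,1]
j=1: 4>1, skip
j=2: 3>1, skip
j=3: -5≤1, i=1, swap(1,3) ⇒ [-3,-5,3,4,-1,6,7,8,2,-9,1]
j=4: -1≤1, i=2, swap(2,4) ⇒ [-3,-5,-1,4,3,6,7,8,2,-9,1]
j=5: 6>1, skip
j=6: 7>1, skip
j=7: 8>1, skip
j=8: 2>1, skip
j=9: -9≤1, i=3, swap(3,9) ⇒ [-3,-5,-1,-9,3,6,7,8,2,4,1]
(after j=9) nums = [-3,-5,-1,-9,3,6,7,8,2,4,1]

[-3,-5,-1,-9,3,6,7,8,2,4,1]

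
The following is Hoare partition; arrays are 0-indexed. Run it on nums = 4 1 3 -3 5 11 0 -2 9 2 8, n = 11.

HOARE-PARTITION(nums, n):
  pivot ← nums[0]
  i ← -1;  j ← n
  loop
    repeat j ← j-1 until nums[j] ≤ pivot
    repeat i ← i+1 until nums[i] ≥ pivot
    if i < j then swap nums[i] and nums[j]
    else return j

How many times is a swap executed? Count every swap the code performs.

pivot=4
j stops at 9 (2), i stops at 0 (4); swap ⇒ 2 1 3 -3 5 11 0 -2 9 4 8
j stops at 7 (-2), i stops at 4 (5); swap ⇒ 2 1 3 -3 -2 11 0 5 9 4 8
j stops at 6 (0), i stops at 5 (11); swap ⇒ 2 1 3 -3 -2 0 11 5 9 4 8
j stops at 5, i stops at 6; i≥j ⇒ return 5. nums=2 1 3 -3 -2 0 11 5 9 4 8

3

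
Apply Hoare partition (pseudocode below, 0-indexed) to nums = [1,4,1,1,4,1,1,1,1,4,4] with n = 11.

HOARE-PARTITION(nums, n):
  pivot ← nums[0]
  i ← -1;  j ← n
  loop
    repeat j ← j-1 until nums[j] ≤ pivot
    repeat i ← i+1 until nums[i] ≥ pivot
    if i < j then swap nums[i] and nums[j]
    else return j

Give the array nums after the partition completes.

[1,1,1,1,4,1,1,4,1,4,4]

pivot = nums[0] = 1; i = -1, j = 11
j→8 (nums[8]=1≤1), i→0 (nums[0]=1≥1); i<j, swap → [1,4,1,1,4,1,1,1,1,4,4]
j→7 (nums[7]=1≤1), i→1 (nums[1]=4≥1); i<j, swap → [1,1,1,1,4,1,1,4,1,4,4]
j→6 (nums[6]=1≤1), i→2 (nums[2]=1≥1); i<j, swap → [1,1,1,1,4,1,1,4,1,4,4]
j→5 (nums[5]=1≤1), i→3 (nums[3]=1≥1); i<j, swap → [1,1,1,1,4,1,1,4,1,4,4]
j→3, i→4; i≥j, return j=3. nums = [1,1,1,1,4,1,1,4,1,4,4]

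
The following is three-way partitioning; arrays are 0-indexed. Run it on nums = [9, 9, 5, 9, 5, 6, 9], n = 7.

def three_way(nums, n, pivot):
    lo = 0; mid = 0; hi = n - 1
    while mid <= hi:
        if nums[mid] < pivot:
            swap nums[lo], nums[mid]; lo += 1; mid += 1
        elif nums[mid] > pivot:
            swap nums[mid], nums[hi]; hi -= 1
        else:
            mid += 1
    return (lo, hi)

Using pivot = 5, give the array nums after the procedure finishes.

lo=0 mid=0 hi=6
9>5: swap(0,6), hi=5 ⇒ [9, 9, 5, 9, 5, 6, 9]
9>5: swap(0,5), hi=4 ⇒ [6, 9, 5, 9, 5, 9, 9]
6>5: swap(0,4), hi=3 ⇒ [5, 9, 5, 9, 6, 9, 9]
5=5: mid=1
9>5: swap(1,3), hi=2 ⇒ [5, 9, 5, 9, 6, 9, 9]
9>5: swap(1,2), hi=1 ⇒ [5, 5, 9, 9, 6, 9, 9]
5=5: mid=2
done. lo=0 hi=1; nums=[5, 5, 9, 9, 6, 9, 9]

[5, 5, 9, 9, 6, 9, 9]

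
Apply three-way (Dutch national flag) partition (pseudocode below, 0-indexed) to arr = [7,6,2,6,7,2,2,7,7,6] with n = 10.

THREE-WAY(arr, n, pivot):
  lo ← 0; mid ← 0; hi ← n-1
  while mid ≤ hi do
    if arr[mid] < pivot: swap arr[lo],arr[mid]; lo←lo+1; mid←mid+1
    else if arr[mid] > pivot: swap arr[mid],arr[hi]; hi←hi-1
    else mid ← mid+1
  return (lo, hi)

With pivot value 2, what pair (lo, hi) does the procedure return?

(0, 2)

pivot = 2; lo=0, mid=0, hi=9
arr[mid]=7>2: swap arr[0],arr[9]; hi=8 → [6,6,2,6,7,2,2,7,7,7]
arr[mid]=6>2: swap arr[0],arr[8]; hi=7 → [7,6,2,6,7,2,2,7,6,7]
arr[mid]=7>2: swap arr[0],arr[7]; hi=6 → [7,6,2,6,7,2,2,7,6,7]
arr[mid]=7>2: swap arr[0],arr[6]; hi=5 → [2,6,2,6,7,2,7,7,6,7]
arr[mid]=2=2: mid=1
arr[mid]=6>2: swap arr[1],arr[5]; hi=4 → [2,2,2,6,7,6,7,7,6,7]
arr[mid]=2=2: mid=2
arr[mid]=2=2: mid=3
arr[mid]=6>2: swap arr[3],arr[4]; hi=3 → [2,2,2,7,6,6,7,7,6,7]
arr[mid]=7>2: swap arr[3],arr[3]; hi=2 → [2,2,2,7,6,6,7,7,6,7]
end: lo=0, hi=2; arr = [2,2,2,7,6,6,7,7,6,7]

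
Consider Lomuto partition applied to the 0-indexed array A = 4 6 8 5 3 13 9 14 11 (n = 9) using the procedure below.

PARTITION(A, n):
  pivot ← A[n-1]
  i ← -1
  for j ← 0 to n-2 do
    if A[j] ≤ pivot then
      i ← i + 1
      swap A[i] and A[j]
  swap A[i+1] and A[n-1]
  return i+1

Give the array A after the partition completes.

4 6 8 5 3 9 11 14 13

pivot = A[8] = 11; i = -1
j=0: A[0]=4 ≤ 11 → i=0, swap A[0],A[0] (no change) → 4 6 8 5 3 13 9 14 11
j=1: A[1]=6 ≤ 11 → i=1, swap A[1],A[1] (no change) → 4 6 8 5 3 13 9 14 11
j=2: A[2]=8 ≤ 11 → i=2, swap A[2],A[2] (no change) → 4 6 8 5 3 13 9 14 11
j=3: A[3]=5 ≤ 11 → i=3, swap A[3],A[3] (no change) → 4 6 8 5 3 13 9 14 11
j=4: A[4]=3 ≤ 11 → i=4, swap A[4],A[4] (no change) → 4 6 8 5 3 13 9 14 11
j=5: A[5]=13 > 11 → no swap
j=6: A[6]=9 ≤ 11 → i=5, swap A[5],A[6] → 4 6 8 5 3 9 13 14 11
j=7: A[7]=14 > 11 → no swap
final swap A[6],A[8] → 4 6 8 5 3 9 11 14 13; return 6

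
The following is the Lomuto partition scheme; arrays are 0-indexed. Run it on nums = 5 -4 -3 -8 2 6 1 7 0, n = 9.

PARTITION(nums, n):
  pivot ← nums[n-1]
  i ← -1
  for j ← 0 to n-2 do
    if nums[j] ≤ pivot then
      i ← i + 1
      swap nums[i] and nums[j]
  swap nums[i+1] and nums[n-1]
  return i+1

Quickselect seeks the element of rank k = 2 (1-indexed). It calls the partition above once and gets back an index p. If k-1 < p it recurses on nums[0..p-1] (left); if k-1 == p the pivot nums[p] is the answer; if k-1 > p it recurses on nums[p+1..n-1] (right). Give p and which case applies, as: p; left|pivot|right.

pivot=0, i=-1
j=0: 5>0, skip
j=1: -4≤0, i=0, swap(0,1) ⇒ -4 5 -3 -8 2 6 1 7 0
j=2: -3≤0, i=1, swap(1,2) ⇒ -4 -3 5 -8 2 6 1 7 0
j=3: -8≤0, i=2, swap(2,3) ⇒ -4 -3 -8 5 2 6 1 7 0
j=4: 2>0, skip
j=5: 6>0, skip
j=6: 1>0, skip
j=7: 7>0, skip
swap(3,8) ⇒ -4 -3 -8 0 2 6 1 7 5; return 3
p = 3; k-1 = 1 < 3 ⇒ left

3; left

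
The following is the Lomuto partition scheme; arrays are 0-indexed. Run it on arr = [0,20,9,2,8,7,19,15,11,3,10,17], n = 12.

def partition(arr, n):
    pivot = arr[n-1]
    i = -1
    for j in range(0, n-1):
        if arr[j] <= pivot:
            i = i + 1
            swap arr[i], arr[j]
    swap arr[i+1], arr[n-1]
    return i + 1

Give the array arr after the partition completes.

pivot = arr[11] = 17; i = -1
j=0: arr[0]=0 ≤ 17 → i=0, swap arr[0],arr[0] (no change) → [0,20,9,2,8,7,19,15,11,3,10,17]
j=1: arr[1]=20 > 17 → no swap
j=2: arr[2]=9 ≤ 17 → i=1, swap arr[1],arr[2] → [0,9,20,2,8,7,19,15,11,3,10,17]
j=3: arr[3]=2 ≤ 17 → i=2, swap arr[2],arr[3] → [0,9,2,20,8,7,19,15,11,3,10,17]
j=4: arr[4]=8 ≤ 17 → i=3, swap arr[3],arr[4] → [0,9,2,8,20,7,19,15,11,3,10,17]
j=5: arr[5]=7 ≤ 17 → i=4, swap arr[4],arr[5] → [0,9,2,8,7,20,19,15,11,3,10,17]
j=6: arr[6]=19 > 17 → no swap
j=7: arr[7]=15 ≤ 17 → i=5, swap arr[5],arr[7] → [0,9,2,8,7,15,19,20,11,3,10,17]
j=8: arr[8]=11 ≤ 17 → i=6, swap arr[6],arr[8] → [0,9,2,8,7,15,11,20,19,3,10,17]
j=9: arr[9]=3 ≤ 17 → i=7, swap arr[7],arr[9] → [0,9,2,8,7,15,11,3,19,20,10,17]
j=10: arr[10]=10 ≤ 17 → i=8, swap arr[8],arr[10] → [0,9,2,8,7,15,11,3,10,20,19,17]
final swap arr[9],arr[11] → [0,9,2,8,7,15,11,3,10,17,19,20]; return 9

[0,9,2,8,7,15,11,3,10,17,19,20]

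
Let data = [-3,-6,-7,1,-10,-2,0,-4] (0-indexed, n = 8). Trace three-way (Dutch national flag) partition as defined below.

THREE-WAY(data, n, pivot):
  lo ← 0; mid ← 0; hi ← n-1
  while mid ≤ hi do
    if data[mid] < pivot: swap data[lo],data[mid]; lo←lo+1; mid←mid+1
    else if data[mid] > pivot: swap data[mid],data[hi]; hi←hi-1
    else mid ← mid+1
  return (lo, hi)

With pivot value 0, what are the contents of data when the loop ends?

pivot = 0; lo=0, mid=0, hi=7
data[mid]=-3<0: swap data[0],data[0]; lo=1,mid=1 → [-3,-6,-7,1,-10,-2,0,-4]
data[mid]=-6<0: swap data[1],data[1]; lo=2,mid=2 → [-3,-6,-7,1,-10,-2,0,-4]
data[mid]=-7<0: swap data[2],data[2]; lo=3,mid=3 → [-3,-6,-7,1,-10,-2,0,-4]
data[mid]=1>0: swap data[3],data[7]; hi=6 → [-3,-6,-7,-4,-10,-2,0,1]
data[mid]=-4<0: swap data[3],data[3]; lo=4,mid=4 → [-3,-6,-7,-4,-10,-2,0,1]
data[mid]=-10<0: swap data[4],data[4]; lo=5,mid=5 → [-3,-6,-7,-4,-10,-2,0,1]
data[mid]=-2<0: swap data[5],data[5]; lo=6,mid=6 → [-3,-6,-7,-4,-10,-2,0,1]
data[mid]=0=0: mid=7
end: lo=6, hi=6; data = [-3,-6,-7,-4,-10,-2,0,1]

[-3,-6,-7,-4,-10,-2,0,1]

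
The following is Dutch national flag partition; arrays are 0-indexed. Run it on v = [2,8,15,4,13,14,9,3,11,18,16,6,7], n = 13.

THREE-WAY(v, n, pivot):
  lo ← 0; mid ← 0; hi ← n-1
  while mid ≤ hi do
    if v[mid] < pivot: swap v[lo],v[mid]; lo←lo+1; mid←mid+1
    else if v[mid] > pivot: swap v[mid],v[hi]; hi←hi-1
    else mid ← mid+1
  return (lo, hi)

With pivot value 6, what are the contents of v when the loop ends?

lo=0 mid=0 hi=12
2<6: swap(0,0), lo=1 mid=1 ⇒ [2,8,15,4,13,14,9,3,11,18,16,6,7]
8>6: swap(1,12), hi=11 ⇒ [2,7,15,4,13,14,9,3,11,18,16,6,8]
7>6: swap(1,11), hi=10 ⇒ [2,6,15,4,13,14,9,3,11,18,16,7,8]
6=6: mid=2
15>6: swap(2,10), hi=9 ⇒ [2,6,16,4,13,14,9,3,11,18,15,7,8]
16>6: swap(2,9), hi=8 ⇒ [2,6,18,4,13,14,9,3,11,16,15,7,8]
18>6: swap(2,8), hi=7 ⇒ [2,6,11,4,13,14,9,3,18,16,15,7,8]
11>6: swap(2,7), hi=6 ⇒ [2,6,3,4,13,14,9,11,18,16,15,7,8]
3<6: swap(1,2), lo=2 mid=3 ⇒ [2,3,6,4,13,14,9,11,18,16,15,7,8]
4<6: swap(2,3), lo=3 mid=4 ⇒ [2,3,4,6,13,14,9,11,18,16,15,7,8]
13>6: swap(4,6), hi=5 ⇒ [2,3,4,6,9,14,13,11,18,16,15,7,8]
9>6: swap(4,5), hi=4 ⇒ [2,3,4,6,14,9,13,11,18,16,15,7,8]
14>6: swap(4,4), hi=3 ⇒ [2,3,4,6,14,9,13,11,18,16,15,7,8]
done. lo=3 hi=3; v=[2,3,4,6,14,9,13,11,18,16,15,7,8]

[2,3,4,6,14,9,13,11,18,16,15,7,8]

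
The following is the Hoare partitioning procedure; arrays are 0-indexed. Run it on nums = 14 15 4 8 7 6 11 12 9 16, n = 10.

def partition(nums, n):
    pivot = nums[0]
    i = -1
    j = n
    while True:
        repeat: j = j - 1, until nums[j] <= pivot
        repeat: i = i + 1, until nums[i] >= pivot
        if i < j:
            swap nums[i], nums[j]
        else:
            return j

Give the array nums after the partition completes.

9 12 4 8 7 6 11 15 14 16

pivot = nums[0] = 14; i = -1, j = 10
j→8 (nums[8]=9≤14), i→0 (nums[0]=14≥14); i<j, swap → 9 15 4 8 7 6 11 12 14 16
j→7 (nums[7]=12≤14), i→1 (nums[1]=15≥14); i<j, swap → 9 12 4 8 7 6 11 15 14 16
j→6, i→7; i≥j, return j=6. nums = 9 12 4 8 7 6 11 15 14 16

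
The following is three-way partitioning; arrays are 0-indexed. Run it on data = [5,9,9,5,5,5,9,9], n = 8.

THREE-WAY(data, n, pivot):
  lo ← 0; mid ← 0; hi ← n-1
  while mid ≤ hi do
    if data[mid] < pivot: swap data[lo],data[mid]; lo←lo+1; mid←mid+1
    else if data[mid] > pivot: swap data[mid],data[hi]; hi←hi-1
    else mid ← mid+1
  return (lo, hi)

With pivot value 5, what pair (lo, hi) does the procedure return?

pivot = 5; lo=0, mid=0, hi=7
data[mid]=5=5: mid=1
data[mid]=9>5: swap data[1],data[7]; hi=6 → [5,9,9,5,5,5,9,9]
data[mid]=9>5: swap data[1],data[6]; hi=5 → [5,9,9,5,5,5,9,9]
data[mid]=9>5: swap data[1],data[5]; hi=4 → [5,5,9,5,5,9,9,9]
data[mid]=5=5: mid=2
data[mid]=9>5: swap data[2],data[4]; hi=3 → [5,5,5,5,9,9,9,9]
data[mid]=5=5: mid=3
data[mid]=5=5: mid=4
end: lo=0, hi=3; data = [5,5,5,5,9,9,9,9]

(0, 3)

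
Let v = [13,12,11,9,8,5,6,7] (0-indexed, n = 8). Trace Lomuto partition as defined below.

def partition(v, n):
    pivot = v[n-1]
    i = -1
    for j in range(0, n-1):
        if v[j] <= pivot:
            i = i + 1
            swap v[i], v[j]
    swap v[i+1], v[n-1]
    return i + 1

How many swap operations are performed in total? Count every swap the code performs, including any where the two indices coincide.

pivot=7, i=-1
j=0: 13>7, skip
j=1: 12>7, skip
j=2: 11>7, skip
j=3: 9>7, skip
j=4: 8>7, skip
j=5: 5≤7, i=0, swap(0,5) ⇒ [5,12,11,9,8,13,6,7]
j=6: 6≤7, i=1, swap(1,6) ⇒ [5,6,11,9,8,13,12,7]
swap(2,7) ⇒ [5,6,7,9,8,13,12,11]; return 2

3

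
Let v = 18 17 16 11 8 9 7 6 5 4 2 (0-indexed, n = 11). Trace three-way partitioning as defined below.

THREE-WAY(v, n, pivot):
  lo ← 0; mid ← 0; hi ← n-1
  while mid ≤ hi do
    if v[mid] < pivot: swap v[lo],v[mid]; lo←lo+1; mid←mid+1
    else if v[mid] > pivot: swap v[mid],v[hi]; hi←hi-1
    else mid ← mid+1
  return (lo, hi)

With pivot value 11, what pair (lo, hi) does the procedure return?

(7, 7)

lo=0 mid=0 hi=10
18>11: swap(0,10), hi=9 ⇒ 2 17 16 11 8 9 7 6 5 4 18
2<11: swap(0,0), lo=1 mid=1 ⇒ 2 17 16 11 8 9 7 6 5 4 18
17>11: swap(1,9), hi=8 ⇒ 2 4 16 11 8 9 7 6 5 17 18
4<11: swap(1,1), lo=2 mid=2 ⇒ 2 4 16 11 8 9 7 6 5 17 18
16>11: swap(2,8), hi=7 ⇒ 2 4 5 11 8 9 7 6 16 17 18
5<11: swap(2,2), lo=3 mid=3 ⇒ 2 4 5 11 8 9 7 6 16 17 18
11=11: mid=4
8<11: swap(3,4), lo=4 mid=5 ⇒ 2 4 5 8 11 9 7 6 16 17 18
9<11: swap(4,5), lo=5 mid=6 ⇒ 2 4 5 8 9 11 7 6 16 17 18
7<11: swap(5,6), lo=6 mid=7 ⇒ 2 4 5 8 9 7 11 6 16 17 18
6<11: swap(6,7), lo=7 mid=8 ⇒ 2 4 5 8 9 7 6 11 16 17 18
done. lo=7 hi=7; v=2 4 5 8 9 7 6 11 16 17 18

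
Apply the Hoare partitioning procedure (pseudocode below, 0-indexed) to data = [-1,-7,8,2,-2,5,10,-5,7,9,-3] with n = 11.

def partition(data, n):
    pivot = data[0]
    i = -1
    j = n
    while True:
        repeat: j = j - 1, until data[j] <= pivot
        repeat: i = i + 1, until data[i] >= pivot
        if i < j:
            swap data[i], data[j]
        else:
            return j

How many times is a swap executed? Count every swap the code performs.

pivot=-1
j stops at 10 (-3), i stops at 0 (-1); swap ⇒ [-3,-7,8,2,-2,5,10,-5,7,9,-1]
j stops at 7 (-5), i stops at 2 (8); swap ⇒ [-3,-7,-5,2,-2,5,10,8,7,9,-1]
j stops at 4 (-2), i stops at 3 (2); swap ⇒ [-3,-7,-5,-2,2,5,10,8,7,9,-1]
j stops at 3, i stops at 4; i≥j ⇒ return 3. data=[-3,-7,-5,-2,2,5,10,8,7,9,-1]

3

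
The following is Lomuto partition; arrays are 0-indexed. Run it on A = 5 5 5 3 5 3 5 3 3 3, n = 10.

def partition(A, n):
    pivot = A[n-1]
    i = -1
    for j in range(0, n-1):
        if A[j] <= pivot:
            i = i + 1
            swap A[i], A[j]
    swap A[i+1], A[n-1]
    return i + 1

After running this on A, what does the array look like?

3 3 3 3 3 5 5 5 5 5

pivot=3, i=-1
j=0: 5>3, skip
j=1: 5>3, skip
j=2: 5>3, skip
j=3: 3≤3, i=0, swap(0,3) ⇒ 3 5 5 5 5 3 5 3 3 3
j=4: 5>3, skip
j=5: 3≤3, i=1, swap(1,5) ⇒ 3 3 5 5 5 5 5 3 3 3
j=6: 5>3, skip
j=7: 3≤3, i=2, swap(2,7) ⇒ 3 3 3 5 5 5 5 5 3 3
j=8: 3≤3, i=3, swap(3,8) ⇒ 3 3 3 3 5 5 5 5 5 3
swap(4,9) ⇒ 3 3 3 3 3 5 5 5 5 5; return 4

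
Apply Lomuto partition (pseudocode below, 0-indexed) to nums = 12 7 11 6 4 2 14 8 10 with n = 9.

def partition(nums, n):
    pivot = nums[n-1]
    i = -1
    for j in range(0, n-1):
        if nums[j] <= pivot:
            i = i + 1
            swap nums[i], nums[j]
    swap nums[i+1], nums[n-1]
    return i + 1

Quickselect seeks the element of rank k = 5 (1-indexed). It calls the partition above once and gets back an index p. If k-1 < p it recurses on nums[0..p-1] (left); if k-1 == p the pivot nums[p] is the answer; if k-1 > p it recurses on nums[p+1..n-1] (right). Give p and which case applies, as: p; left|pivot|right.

5; left

pivot=10, i=-1
j=0: 12>10, skip
j=1: 7≤10, i=0, swap(0,1) ⇒ 7 12 11 6 4 2 14 8 10
j=2: 11>10, skip
j=3: 6≤10, i=1, swap(1,3) ⇒ 7 6 11 12 4 2 14 8 10
j=4: 4≤10, i=2, swap(2,4) ⇒ 7 6 4 12 11 2 14 8 10
j=5: 2≤10, i=3, swap(3,5) ⇒ 7 6 4 2 11 12 14 8 10
j=6: 14>10, skip
j=7: 8≤10, i=4, swap(4,7) ⇒ 7 6 4 2 8 12 14 11 10
swap(5,8) ⇒ 7 6 4 2 8 10 14 11 12; return 5
p = 5; k-1 = 4 < 5 ⇒ left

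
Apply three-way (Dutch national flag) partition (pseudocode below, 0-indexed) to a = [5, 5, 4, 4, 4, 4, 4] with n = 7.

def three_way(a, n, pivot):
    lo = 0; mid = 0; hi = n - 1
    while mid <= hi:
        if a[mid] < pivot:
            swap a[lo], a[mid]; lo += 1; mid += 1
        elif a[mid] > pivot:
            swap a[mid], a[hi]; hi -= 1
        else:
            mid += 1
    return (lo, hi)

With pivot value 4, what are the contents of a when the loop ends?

lo=0 mid=0 hi=6
5>4: swap(0,6), hi=5 ⇒ [4, 5, 4, 4, 4, 4, 5]
4=4: mid=1
5>4: swap(1,5), hi=4 ⇒ [4, 4, 4, 4, 4, 5, 5]
4=4: mid=2
4=4: mid=3
4=4: mid=4
4=4: mid=5
done. lo=0 hi=4; a=[4, 4, 4, 4, 4, 5, 5]

[4, 4, 4, 4, 4, 5, 5]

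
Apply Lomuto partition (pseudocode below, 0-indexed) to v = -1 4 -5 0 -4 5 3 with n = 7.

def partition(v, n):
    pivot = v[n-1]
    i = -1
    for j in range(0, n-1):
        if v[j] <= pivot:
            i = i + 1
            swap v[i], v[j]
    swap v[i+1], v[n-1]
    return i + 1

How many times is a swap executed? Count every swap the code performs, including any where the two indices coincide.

pivot = v[6] = 3; i = -1
j=0: v[0]=-1 ≤ 3 → i=0, swap v[0],v[0] (no change) → -1 4 -5 0 -4 5 3
j=1: v[1]=4 > 3 → no swap
j=2: v[2]=-5 ≤ 3 → i=1, swap v[1],v[2] → -1 -5 4 0 -4 5 3
j=3: v[3]=0 ≤ 3 → i=2, swap v[2],v[3] → -1 -5 0 4 -4 5 3
j=4: v[4]=-4 ≤ 3 → i=3, swap v[3],v[4] → -1 -5 0 -4 4 5 3
j=5: v[5]=5 > 3 → no swap
final swap v[4],v[6] → -1 -5 0 -4 3 5 4; return 4

5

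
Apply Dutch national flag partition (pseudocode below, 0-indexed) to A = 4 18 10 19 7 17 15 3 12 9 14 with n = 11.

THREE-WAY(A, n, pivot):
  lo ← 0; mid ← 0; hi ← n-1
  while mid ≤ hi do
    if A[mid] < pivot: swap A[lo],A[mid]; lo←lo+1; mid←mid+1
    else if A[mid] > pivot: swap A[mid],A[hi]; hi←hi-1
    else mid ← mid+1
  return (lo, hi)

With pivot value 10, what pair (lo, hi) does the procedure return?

(4, 4)

pivot = 10; lo=0, mid=0, hi=10
A[mid]=4<10: swap A[0],A[0]; lo=1,mid=1 → 4 18 10 19 7 17 15 3 12 9 14
A[mid]=18>10: swap A[1],A[10]; hi=9 → 4 14 10 19 7 17 15 3 12 9 18
A[mid]=14>10: swap A[1],A[9]; hi=8 → 4 9 10 19 7 17 15 3 12 14 18
A[mid]=9<10: swap A[1],A[1]; lo=2,mid=2 → 4 9 10 19 7 17 15 3 12 14 18
A[mid]=10=10: mid=3
A[mid]=19>10: swap A[3],A[8]; hi=7 → 4 9 10 12 7 17 15 3 19 14 18
A[mid]=12>10: swap A[3],A[7]; hi=6 → 4 9 10 3 7 17 15 12 19 14 18
A[mid]=3<10: swap A[2],A[3]; lo=3,mid=4 → 4 9 3 10 7 17 15 12 19 14 18
A[mid]=7<10: swap A[3],A[4]; lo=4,mid=5 → 4 9 3 7 10 17 15 12 19 14 18
A[mid]=17>10: swap A[5],A[6]; hi=5 → 4 9 3 7 10 15 17 12 19 14 18
A[mid]=15>10: swap A[5],A[5]; hi=4 → 4 9 3 7 10 15 17 12 19 14 18
end: lo=4, hi=4; A = 4 9 3 7 10 15 17 12 19 14 18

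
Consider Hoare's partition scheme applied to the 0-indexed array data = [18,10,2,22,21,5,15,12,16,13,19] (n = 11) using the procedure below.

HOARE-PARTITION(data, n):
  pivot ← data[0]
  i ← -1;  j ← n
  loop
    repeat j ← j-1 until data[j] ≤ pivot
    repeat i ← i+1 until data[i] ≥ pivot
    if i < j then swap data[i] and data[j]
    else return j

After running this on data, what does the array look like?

[13,10,2,16,12,5,15,21,22,18,19]

pivot = data[0] = 18; i = -1, j = 11
j→9 (data[9]=13≤18), i→0 (data[0]=18≥18); i<j, swap → [13,10,2,22,21,5,15,12,16,18,19]
j→8 (data[8]=16≤18), i→3 (data[3]=22≥18); i<j, swap → [13,10,2,16,21,5,15,12,22,18,19]
j→7 (data[7]=12≤18), i→4 (data[4]=21≥18); i<j, swap → [13,10,2,16,12,5,15,21,22,18,19]
j→6, i→7; i≥j, return j=6. data = [13,10,2,16,12,5,15,21,22,18,19]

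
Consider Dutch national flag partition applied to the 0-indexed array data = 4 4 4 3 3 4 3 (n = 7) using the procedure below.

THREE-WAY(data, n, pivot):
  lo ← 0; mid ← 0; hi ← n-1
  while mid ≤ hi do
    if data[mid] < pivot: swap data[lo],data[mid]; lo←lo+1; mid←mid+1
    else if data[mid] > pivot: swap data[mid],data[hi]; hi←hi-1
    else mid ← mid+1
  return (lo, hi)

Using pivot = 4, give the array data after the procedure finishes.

pivot = 4; lo=0, mid=0, hi=6
data[mid]=4=4: mid=1
data[mid]=4=4: mid=2
data[mid]=4=4: mid=3
data[mid]=3<4: swap data[0],data[3]; lo=1,mid=4 → 3 4 4 4 3 4 3
data[mid]=3<4: swap data[1],data[4]; lo=2,mid=5 → 3 3 4 4 4 4 3
data[mid]=4=4: mid=6
data[mid]=3<4: swap data[2],data[6]; lo=3,mid=7 → 3 3 3 4 4 4 4
end: lo=3, hi=6; data = 3 3 3 4 4 4 4

3 3 3 4 4 4 4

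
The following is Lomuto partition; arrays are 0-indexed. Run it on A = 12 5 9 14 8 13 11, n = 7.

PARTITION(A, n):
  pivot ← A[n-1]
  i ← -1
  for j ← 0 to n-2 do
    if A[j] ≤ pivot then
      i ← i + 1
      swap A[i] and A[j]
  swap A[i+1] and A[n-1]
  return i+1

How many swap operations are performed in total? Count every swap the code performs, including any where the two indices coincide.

4

pivot=11, i=-1
j=0: 12>11, skip
j=1: 5≤11, i=0, swap(0,1) ⇒ 5 12 9 14 8 13 11
j=2: 9≤11, i=1, swap(1,2) ⇒ 5 9 12 14 8 13 11
j=3: 14>11, skip
j=4: 8≤11, i=2, swap(2,4) ⇒ 5 9 8 14 12 13 11
j=5: 13>11, skip
swap(3,6) ⇒ 5 9 8 11 12 13 14; return 3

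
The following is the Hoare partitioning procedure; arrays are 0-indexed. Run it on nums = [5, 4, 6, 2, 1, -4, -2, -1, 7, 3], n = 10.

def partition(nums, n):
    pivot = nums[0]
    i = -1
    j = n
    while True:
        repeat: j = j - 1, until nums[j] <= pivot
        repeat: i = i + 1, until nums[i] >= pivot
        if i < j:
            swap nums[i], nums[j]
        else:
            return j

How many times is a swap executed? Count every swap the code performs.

pivot = nums[0] = 5; i = -1, j = 10
j→9 (nums[9]=3≤5), i→0 (nums[0]=5≥5); i<j, swap → [3, 4, 6, 2, 1, -4, -2, -1, 7, 5]
j→7 (nums[7]=-1≤5), i→2 (nums[2]=6≥5); i<j, swap → [3, 4, -1, 2, 1, -4, -2, 6, 7, 5]
j→6, i→7; i≥j, return j=6. nums = [3, 4, -1, 2, 1, -4, -2, 6, 7, 5]

2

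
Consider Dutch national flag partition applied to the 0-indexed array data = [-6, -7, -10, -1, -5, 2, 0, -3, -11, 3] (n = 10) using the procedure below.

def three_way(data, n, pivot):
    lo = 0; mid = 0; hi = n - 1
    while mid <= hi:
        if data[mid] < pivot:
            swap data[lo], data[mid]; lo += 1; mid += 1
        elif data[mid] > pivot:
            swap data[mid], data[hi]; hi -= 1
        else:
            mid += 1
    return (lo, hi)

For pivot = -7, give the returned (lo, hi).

pivot = -7; lo=0, mid=0, hi=9
data[mid]=-6>-7: swap data[0],data[9]; hi=8 → [3, -7, -10, -1, -5, 2, 0, -3, -11, -6]
data[mid]=3>-7: swap data[0],data[8]; hi=7 → [-11, -7, -10, -1, -5, 2, 0, -3, 3, -6]
data[mid]=-11<-7: swap data[0],data[0]; lo=1,mid=1 → [-11, -7, -10, -1, -5, 2, 0, -3, 3, -6]
data[mid]=-7=-7: mid=2
data[mid]=-10<-7: swap data[1],data[2]; lo=2,mid=3 → [-11, -10, -7, -1, -5, 2, 0, -3, 3, -6]
data[mid]=-1>-7: swap data[3],data[7]; hi=6 → [-11, -10, -7, -3, -5, 2, 0, -1, 3, -6]
data[mid]=-3>-7: swap data[3],data[6]; hi=5 → [-11, -10, -7, 0, -5, 2, -3, -1, 3, -6]
data[mid]=0>-7: swap data[3],data[5]; hi=4 → [-11, -10, -7, 2, -5, 0, -3, -1, 3, -6]
data[mid]=2>-7: swap data[3],data[4]; hi=3 → [-11, -10, -7, -5, 2, 0, -3, -1, 3, -6]
data[mid]=-5>-7: swap data[3],data[3]; hi=2 → [-11, -10, -7, -5, 2, 0, -3, -1, 3, -6]
end: lo=2, hi=2; data = [-11, -10, -7, -5, 2, 0, -3, -1, 3, -6]

(2, 2)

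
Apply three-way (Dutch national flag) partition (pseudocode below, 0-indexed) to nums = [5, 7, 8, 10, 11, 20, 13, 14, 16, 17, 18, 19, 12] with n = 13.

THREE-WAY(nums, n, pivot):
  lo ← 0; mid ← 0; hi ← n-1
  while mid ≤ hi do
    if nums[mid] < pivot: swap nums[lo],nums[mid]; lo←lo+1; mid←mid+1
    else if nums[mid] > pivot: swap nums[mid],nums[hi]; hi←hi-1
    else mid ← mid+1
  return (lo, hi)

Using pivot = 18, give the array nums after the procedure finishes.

pivot = 18; lo=0, mid=0, hi=12
nums[mid]=5<18: swap nums[0],nums[0]; lo=1,mid=1 → [5, 7, 8, 10, 11, 20, 13, 14, 16, 17, 18, 19, 12]
nums[mid]=7<18: swap nums[1],nums[1]; lo=2,mid=2 → [5, 7, 8, 10, 11, 20, 13, 14, 16, 17, 18, 19, 12]
nums[mid]=8<18: swap nums[2],nums[2]; lo=3,mid=3 → [5, 7, 8, 10, 11, 20, 13, 14, 16, 17, 18, 19, 12]
nums[mid]=10<18: swap nums[3],nums[3]; lo=4,mid=4 → [5, 7, 8, 10, 11, 20, 13, 14, 16, 17, 18, 19, 12]
nums[mid]=11<18: swap nums[4],nums[4]; lo=5,mid=5 → [5, 7, 8, 10, 11, 20, 13, 14, 16, 17, 18, 19, 12]
nums[mid]=20>18: swap nums[5],nums[12]; hi=11 → [5, 7, 8, 10, 11, 12, 13, 14, 16, 17, 18, 19, 20]
nums[mid]=12<18: swap nums[5],nums[5]; lo=6,mid=6 → [5, 7, 8, 10, 11, 12, 13, 14, 16, 17, 18, 19, 20]
nums[mid]=13<18: swap nums[6],nums[6]; lo=7,mid=7 → [5, 7, 8, 10, 11, 12, 13, 14, 16, 17, 18, 19, 20]
nums[mid]=14<18: swap nums[7],nums[7]; lo=8,mid=8 → [5, 7, 8, 10, 11, 12, 13, 14, 16, 17, 18, 19, 20]
nums[mid]=16<18: swap nums[8],nums[8]; lo=9,mid=9 → [5, 7, 8, 10, 11, 12, 13, 14, 16, 17, 18, 19, 20]
nums[mid]=17<18: swap nums[9],nums[9]; lo=10,mid=10 → [5, 7, 8, 10, 11, 12, 13, 14, 16, 17, 18, 19, 20]
nums[mid]=18=18: mid=11
nums[mid]=19>18: swap nums[11],nums[11]; hi=10 → [5, 7, 8, 10, 11, 12, 13, 14, 16, 17, 18, 19, 20]
end: lo=10, hi=10; nums = [5, 7, 8, 10, 11, 12, 13, 14, 16, 17, 18, 19, 20]

[5, 7, 8, 10, 11, 12, 13, 14, 16, 17, 18, 19, 20]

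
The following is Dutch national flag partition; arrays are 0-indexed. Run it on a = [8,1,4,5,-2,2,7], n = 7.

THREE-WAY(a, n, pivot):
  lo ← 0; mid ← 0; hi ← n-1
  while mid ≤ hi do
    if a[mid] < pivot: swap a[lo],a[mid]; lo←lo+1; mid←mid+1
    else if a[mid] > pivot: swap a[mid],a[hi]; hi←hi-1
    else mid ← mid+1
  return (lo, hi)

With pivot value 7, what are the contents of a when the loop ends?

[1,4,5,-2,2,7,8]

pivot = 7; lo=0, mid=0, hi=6
a[mid]=8>7: swap a[0],a[6]; hi=5 → [7,1,4,5,-2,2,8]
a[mid]=7=7: mid=1
a[mid]=1<7: swap a[0],a[1]; lo=1,mid=2 → [1,7,4,5,-2,2,8]
a[mid]=4<7: swap a[1],a[2]; lo=2,mid=3 → [1,4,7,5,-2,2,8]
a[mid]=5<7: swap a[2],a[3]; lo=3,mid=4 → [1,4,5,7,-2,2,8]
a[mid]=-2<7: swap a[3],a[4]; lo=4,mid=5 → [1,4,5,-2,7,2,8]
a[mid]=2<7: swap a[4],a[5]; lo=5,mid=6 → [1,4,5,-2,2,7,8]
end: lo=5, hi=5; a = [1,4,5,-2,2,7,8]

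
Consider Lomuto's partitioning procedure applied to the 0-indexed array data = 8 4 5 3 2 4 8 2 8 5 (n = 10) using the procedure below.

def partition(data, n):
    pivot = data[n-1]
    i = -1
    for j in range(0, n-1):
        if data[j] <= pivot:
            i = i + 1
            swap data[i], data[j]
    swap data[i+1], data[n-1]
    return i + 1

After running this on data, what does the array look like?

4 5 3 2 4 2 5 8 8 8

pivot=5, i=-1
j=0: 8>5, skip
j=1: 4≤5, i=0, swap(0,1) ⇒ 4 8 5 3 2 4 8 2 8 5
j=2: 5≤5, i=1, swap(1,2) ⇒ 4 5 8 3 2 4 8 2 8 5
j=3: 3≤5, i=2, swap(2,3) ⇒ 4 5 3 8 2 4 8 2 8 5
j=4: 2≤5, i=3, swap(3,4) ⇒ 4 5 3 2 8 4 8 2 8 5
j=5: 4≤5, i=4, swap(4,5) ⇒ 4 5 3 2 4 8 8 2 8 5
j=6: 8>5, skip
j=7: 2≤5, i=5, swap(5,7) ⇒ 4 5 3 2 4 2 8 8 8 5
j=8: 8>5, skip
swap(6,9) ⇒ 4 5 3 2 4 2 5 8 8 8; return 6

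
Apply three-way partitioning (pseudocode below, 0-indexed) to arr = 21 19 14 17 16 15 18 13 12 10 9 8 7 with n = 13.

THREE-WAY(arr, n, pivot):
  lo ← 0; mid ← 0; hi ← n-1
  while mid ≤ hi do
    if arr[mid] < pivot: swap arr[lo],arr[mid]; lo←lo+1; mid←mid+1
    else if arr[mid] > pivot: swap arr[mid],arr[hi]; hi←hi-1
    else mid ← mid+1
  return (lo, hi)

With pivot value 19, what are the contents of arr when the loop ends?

pivot = 19; lo=0, mid=0, hi=12
arr[mid]=21>19: swap arr[0],arr[12]; hi=11 → 7 19 14 17 16 15 18 13 12 10 9 8 21
arr[mid]=7<19: swap arr[0],arr[0]; lo=1,mid=1 → 7 19 14 17 16 15 18 13 12 10 9 8 21
arr[mid]=19=19: mid=2
arr[mid]=14<19: swap arr[1],arr[2]; lo=2,mid=3 → 7 14 19 17 16 15 18 13 12 10 9 8 21
arr[mid]=17<19: swap arr[2],arr[3]; lo=3,mid=4 → 7 14 17 19 16 15 18 13 12 10 9 8 21
arr[mid]=16<19: swap arr[3],arr[4]; lo=4,mid=5 → 7 14 17 16 19 15 18 13 12 10 9 8 21
arr[mid]=15<19: swap arr[4],arr[5]; lo=5,mid=6 → 7 14 17 16 15 19 18 13 12 10 9 8 21
arr[mid]=18<19: swap arr[5],arr[6]; lo=6,mid=7 → 7 14 17 16 15 18 19 13 12 10 9 8 21
arr[mid]=13<19: swap arr[6],arr[7]; lo=7,mid=8 → 7 14 17 16 15 18 13 19 12 10 9 8 21
arr[mid]=12<19: swap arr[7],arr[8]; lo=8,mid=9 → 7 14 17 16 15 18 13 12 19 10 9 8 21
arr[mid]=10<19: swap arr[8],arr[9]; lo=9,mid=10 → 7 14 17 16 15 18 13 12 10 19 9 8 21
arr[mid]=9<19: swap arr[9],arr[10]; lo=10,mid=11 → 7 14 17 16 15 18 13 12 10 9 19 8 21
arr[mid]=8<19: swap arr[10],arr[11]; lo=11,mid=12 → 7 14 17 16 15 18 13 12 10 9 8 19 21
end: lo=11, hi=11; arr = 7 14 17 16 15 18 13 12 10 9 8 19 21

7 14 17 16 15 18 13 12 10 9 8 19 21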